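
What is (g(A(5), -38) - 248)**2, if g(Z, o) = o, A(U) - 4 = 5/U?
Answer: 81796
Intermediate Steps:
A(U) = 4 + 5/U
(g(A(5), -38) - 248)**2 = (-38 - 248)**2 = (-286)**2 = 81796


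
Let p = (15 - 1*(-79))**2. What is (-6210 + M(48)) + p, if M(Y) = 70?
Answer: 2696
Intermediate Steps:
p = 8836 (p = (15 + 79)**2 = 94**2 = 8836)
(-6210 + M(48)) + p = (-6210 + 70) + 8836 = -6140 + 8836 = 2696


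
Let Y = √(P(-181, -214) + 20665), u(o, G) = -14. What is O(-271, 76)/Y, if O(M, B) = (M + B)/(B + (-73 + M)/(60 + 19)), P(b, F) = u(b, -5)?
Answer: -3081*√20651/23376932 ≈ -0.018940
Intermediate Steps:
P(b, F) = -14
Y = √20651 (Y = √(-14 + 20665) = √20651 ≈ 143.70)
O(M, B) = (B + M)/(-73/79 + B + M/79) (O(M, B) = (B + M)/(B + (-73 + M)/79) = (B + M)/(B + (-73 + M)*(1/79)) = (B + M)/(B + (-73/79 + M/79)) = (B + M)/(-73/79 + B + M/79))
O(-271, 76)/Y = (79*(76 - 271)/(-73 - 271 + 79*76))/(√20651) = (79*(-195)/(-73 - 271 + 6004))*(√20651/20651) = (79*(-195)/5660)*(√20651/20651) = (79*(1/5660)*(-195))*(√20651/20651) = -3081*√20651/23376932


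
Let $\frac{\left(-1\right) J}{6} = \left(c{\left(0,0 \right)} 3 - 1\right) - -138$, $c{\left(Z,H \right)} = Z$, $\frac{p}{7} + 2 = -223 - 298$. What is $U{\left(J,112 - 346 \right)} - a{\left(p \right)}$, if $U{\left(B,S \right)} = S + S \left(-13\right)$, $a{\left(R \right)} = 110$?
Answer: $2698$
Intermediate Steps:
$p = -3661$ ($p = -14 + 7 \left(-223 - 298\right) = -14 + 7 \left(-521\right) = -14 - 3647 = -3661$)
$J = -822$ ($J = - 6 \left(\left(0 \cdot 3 - 1\right) - -138\right) = - 6 \left(\left(0 - 1\right) + 138\right) = - 6 \left(-1 + 138\right) = \left(-6\right) 137 = -822$)
$U{\left(B,S \right)} = - 12 S$ ($U{\left(B,S \right)} = S - 13 S = - 12 S$)
$U{\left(J,112 - 346 \right)} - a{\left(p \right)} = - 12 \left(112 - 346\right) - 110 = \left(-12\right) \left(-234\right) - 110 = 2808 - 110 = 2698$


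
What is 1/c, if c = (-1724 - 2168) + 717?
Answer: -1/3175 ≈ -0.00031496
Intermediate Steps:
c = -3175 (c = -3892 + 717 = -3175)
1/c = 1/(-3175) = -1/3175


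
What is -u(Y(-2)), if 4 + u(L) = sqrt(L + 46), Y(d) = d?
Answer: 4 - 2*sqrt(11) ≈ -2.6333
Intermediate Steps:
u(L) = -4 + sqrt(46 + L) (u(L) = -4 + sqrt(L + 46) = -4 + sqrt(46 + L))
-u(Y(-2)) = -(-4 + sqrt(46 - 2)) = -(-4 + sqrt(44)) = -(-4 + 2*sqrt(11)) = 4 - 2*sqrt(11)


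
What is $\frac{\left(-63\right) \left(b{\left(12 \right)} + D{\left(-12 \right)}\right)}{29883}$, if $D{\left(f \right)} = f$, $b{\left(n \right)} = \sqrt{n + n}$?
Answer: $\frac{36}{1423} - \frac{6 \sqrt{6}}{1423} \approx 0.014971$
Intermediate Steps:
$b{\left(n \right)} = \sqrt{2} \sqrt{n}$ ($b{\left(n \right)} = \sqrt{2 n} = \sqrt{2} \sqrt{n}$)
$\frac{\left(-63\right) \left(b{\left(12 \right)} + D{\left(-12 \right)}\right)}{29883} = \frac{\left(-63\right) \left(\sqrt{2} \sqrt{12} - 12\right)}{29883} = - 63 \left(\sqrt{2} \cdot 2 \sqrt{3} - 12\right) \frac{1}{29883} = - 63 \left(2 \sqrt{6} - 12\right) \frac{1}{29883} = - 63 \left(-12 + 2 \sqrt{6}\right) \frac{1}{29883} = \left(756 - 126 \sqrt{6}\right) \frac{1}{29883} = \frac{36}{1423} - \frac{6 \sqrt{6}}{1423}$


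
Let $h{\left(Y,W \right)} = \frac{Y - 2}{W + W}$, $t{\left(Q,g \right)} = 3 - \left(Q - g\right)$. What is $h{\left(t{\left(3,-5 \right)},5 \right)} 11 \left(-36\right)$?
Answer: $\frac{1386}{5} \approx 277.2$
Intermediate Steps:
$t{\left(Q,g \right)} = 3 + g - Q$
$h{\left(Y,W \right)} = \frac{-2 + Y}{2 W}$
$h{\left(t{\left(3,-5 \right)},5 \right)} 11 \left(-36\right) = \frac{-2 - 5}{2 \cdot 5} \cdot 11 \left(-36\right) = \frac{1}{2} \cdot \frac{1}{5} \left(-2 - 5\right) 11 \left(-36\right) = \frac{1}{2} \cdot \frac{1}{5} \left(-7\right) 11 \left(-36\right) = \left(- \frac{7}{10}\right) 11 \left(-36\right) = \left(- \frac{77}{10}\right) \left(-36\right) = \frac{1386}{5}$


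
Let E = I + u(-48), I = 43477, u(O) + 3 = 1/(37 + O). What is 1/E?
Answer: 11/478213 ≈ 2.3002e-5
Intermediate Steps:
u(O) = -3 + 1/(37 + O)
E = 478213/11 (E = 43477 + (-110 - 3*(-48))/(37 - 48) = 43477 + (-110 + 144)/(-11) = 43477 - 1/11*34 = 43477 - 34/11 = 478213/11 ≈ 43474.)
1/E = 1/(478213/11) = 11/478213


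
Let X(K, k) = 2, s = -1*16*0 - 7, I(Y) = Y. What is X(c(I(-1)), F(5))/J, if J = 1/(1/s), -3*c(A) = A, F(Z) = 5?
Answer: -2/7 ≈ -0.28571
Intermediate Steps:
c(A) = -A/3
s = -7 (s = -16*0 - 7 = 0 - 7 = -7)
J = -7 (J = 1/(1/(-7)) = 1/(-1/7) = -7)
X(c(I(-1)), F(5))/J = 2/(-7) = 2*(-1/7) = -2/7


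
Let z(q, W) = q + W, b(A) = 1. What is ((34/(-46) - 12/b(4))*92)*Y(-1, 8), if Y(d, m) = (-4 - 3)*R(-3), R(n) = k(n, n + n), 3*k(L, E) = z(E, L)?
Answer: -24612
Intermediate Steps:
z(q, W) = W + q
k(L, E) = E/3 + L/3 (k(L, E) = (L + E)/3 = (E + L)/3 = E/3 + L/3)
R(n) = n (R(n) = (n + n)/3 + n/3 = (2*n)/3 + n/3 = 2*n/3 + n/3 = n)
Y(d, m) = 21 (Y(d, m) = (-4 - 3)*(-3) = -7*(-3) = 21)
((34/(-46) - 12/b(4))*92)*Y(-1, 8) = ((34/(-46) - 12/1)*92)*21 = ((34*(-1/46) - 12*1)*92)*21 = ((-17/23 - 12)*92)*21 = -293/23*92*21 = -1172*21 = -24612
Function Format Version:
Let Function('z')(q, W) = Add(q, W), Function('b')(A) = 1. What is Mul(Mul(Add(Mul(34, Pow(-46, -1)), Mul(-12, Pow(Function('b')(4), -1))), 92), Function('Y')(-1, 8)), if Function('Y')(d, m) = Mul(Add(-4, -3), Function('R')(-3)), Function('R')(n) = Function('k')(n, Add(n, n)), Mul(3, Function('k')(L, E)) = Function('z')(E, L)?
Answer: -24612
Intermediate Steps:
Function('z')(q, W) = Add(W, q)
Function('k')(L, E) = Add(Mul(Rational(1, 3), E), Mul(Rational(1, 3), L)) (Function('k')(L, E) = Mul(Rational(1, 3), Add(L, E)) = Mul(Rational(1, 3), Add(E, L)) = Add(Mul(Rational(1, 3), E), Mul(Rational(1, 3), L)))
Function('R')(n) = n (Function('R')(n) = Add(Mul(Rational(1, 3), Add(n, n)), Mul(Rational(1, 3), n)) = Add(Mul(Rational(1, 3), Mul(2, n)), Mul(Rational(1, 3), n)) = Add(Mul(Rational(2, 3), n), Mul(Rational(1, 3), n)) = n)
Function('Y')(d, m) = 21 (Function('Y')(d, m) = Mul(Add(-4, -3), -3) = Mul(-7, -3) = 21)
Mul(Mul(Add(Mul(34, Pow(-46, -1)), Mul(-12, Pow(Function('b')(4), -1))), 92), Function('Y')(-1, 8)) = Mul(Mul(Add(Mul(34, Pow(-46, -1)), Mul(-12, Pow(1, -1))), 92), 21) = Mul(Mul(Add(Mul(34, Rational(-1, 46)), Mul(-12, 1)), 92), 21) = Mul(Mul(Add(Rational(-17, 23), -12), 92), 21) = Mul(Mul(Rational(-293, 23), 92), 21) = Mul(-1172, 21) = -24612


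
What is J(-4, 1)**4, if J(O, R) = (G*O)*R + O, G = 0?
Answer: 256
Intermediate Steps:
J(O, R) = O (J(O, R) = (0*O)*R + O = 0*R + O = 0 + O = O)
J(-4, 1)**4 = (-4)**4 = 256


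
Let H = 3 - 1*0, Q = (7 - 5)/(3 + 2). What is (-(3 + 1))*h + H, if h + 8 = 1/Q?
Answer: 25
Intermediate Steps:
Q = ⅖ (Q = 2/5 = 2*(⅕) = ⅖ ≈ 0.40000)
H = 3 (H = 3 + 0 = 3)
h = -11/2 (h = -8 + 1/(⅖) = -8 + 5/2 = -11/2 ≈ -5.5000)
(-(3 + 1))*h + H = -(3 + 1)*(-11/2) + 3 = -1*4*(-11/2) + 3 = -4*(-11/2) + 3 = 22 + 3 = 25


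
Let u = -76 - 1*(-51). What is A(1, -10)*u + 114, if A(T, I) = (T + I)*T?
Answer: 339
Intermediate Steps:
A(T, I) = T*(I + T) (A(T, I) = (I + T)*T = T*(I + T))
u = -25 (u = -76 + 51 = -25)
A(1, -10)*u + 114 = (1*(-10 + 1))*(-25) + 114 = (1*(-9))*(-25) + 114 = -9*(-25) + 114 = 225 + 114 = 339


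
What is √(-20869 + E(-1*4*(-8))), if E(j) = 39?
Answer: I*√20830 ≈ 144.33*I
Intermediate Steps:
√(-20869 + E(-1*4*(-8))) = √(-20869 + 39) = √(-20830) = I*√20830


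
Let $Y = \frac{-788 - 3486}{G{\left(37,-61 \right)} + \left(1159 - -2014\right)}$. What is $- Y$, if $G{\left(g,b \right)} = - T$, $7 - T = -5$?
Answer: $\frac{4274}{3161} \approx 1.3521$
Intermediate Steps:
$T = 12$ ($T = 7 - -5 = 7 + 5 = 12$)
$G{\left(g,b \right)} = -12$ ($G{\left(g,b \right)} = \left(-1\right) 12 = -12$)
$Y = - \frac{4274}{3161}$ ($Y = \frac{-788 - 3486}{-12 + \left(1159 - -2014\right)} = - \frac{4274}{-12 + \left(1159 + 2014\right)} = - \frac{4274}{-12 + 3173} = - \frac{4274}{3161} \approx -1.3521$)
$- Y = \left(-1\right) \left(- \frac{4274}{3161}\right) = \frac{4274}{3161}$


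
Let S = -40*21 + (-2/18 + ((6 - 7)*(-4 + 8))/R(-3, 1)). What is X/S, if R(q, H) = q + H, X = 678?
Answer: -6102/7543 ≈ -0.80896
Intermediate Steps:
R(q, H) = H + q
S = -7543/9 (S = -40*21 + (-2/18 + ((6 - 7)*(-4 + 8))/(1 - 3)) = -840 + (-2*1/18 - 1*4/(-2)) = -840 + (-⅑ - 4*(-½)) = -840 + (-⅑ + 2) = -840 + 17/9 = -7543/9 ≈ -838.11)
X/S = 678/(-7543/9) = 678*(-9/7543) = -6102/7543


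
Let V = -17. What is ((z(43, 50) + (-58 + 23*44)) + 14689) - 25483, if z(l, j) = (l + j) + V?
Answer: -9764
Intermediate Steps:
z(l, j) = -17 + j + l (z(l, j) = (l + j) - 17 = (j + l) - 17 = -17 + j + l)
((z(43, 50) + (-58 + 23*44)) + 14689) - 25483 = (((-17 + 50 + 43) + (-58 + 23*44)) + 14689) - 25483 = ((76 + (-58 + 1012)) + 14689) - 25483 = ((76 + 954) + 14689) - 25483 = (1030 + 14689) - 25483 = 15719 - 25483 = -9764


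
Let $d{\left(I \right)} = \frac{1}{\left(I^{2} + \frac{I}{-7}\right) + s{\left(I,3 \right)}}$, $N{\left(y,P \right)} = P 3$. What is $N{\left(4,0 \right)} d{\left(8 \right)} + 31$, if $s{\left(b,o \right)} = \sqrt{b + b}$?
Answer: $31$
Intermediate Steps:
$N{\left(y,P \right)} = 3 P$
$s{\left(b,o \right)} = \sqrt{2} \sqrt{b}$ ($s{\left(b,o \right)} = \sqrt{2 b} = \sqrt{2} \sqrt{b}$)
$d{\left(I \right)} = \frac{1}{I^{2} - \frac{I}{7} + \sqrt{2} \sqrt{I}}$ ($d{\left(I \right)} = \frac{1}{\left(I^{2} + \frac{I}{-7}\right) + \sqrt{2} \sqrt{I}} = \frac{1}{\left(I^{2} - \frac{I}{7}\right) + \sqrt{2} \sqrt{I}} = \frac{1}{I^{2} - \frac{I}{7} + \sqrt{2} \sqrt{I}}$)
$N{\left(4,0 \right)} d{\left(8 \right)} + 31 = 3 \cdot 0 \frac{7}{\left(-1\right) 8 + 7 \cdot 8^{2} + 7 \sqrt{2} \sqrt{8}} + 31 = 0 \frac{7}{-8 + 7 \cdot 64 + 7 \sqrt{2} \cdot 2 \sqrt{2}} + 31 = 0 \frac{7}{-8 + 448 + 28} + 31 = 0 \cdot \frac{7}{468} + 31 = 0 + 31 = 31$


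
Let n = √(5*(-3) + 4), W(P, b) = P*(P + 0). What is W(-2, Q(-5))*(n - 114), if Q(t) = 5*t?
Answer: -456 + 4*I*√11 ≈ -456.0 + 13.266*I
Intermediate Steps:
W(P, b) = P² (W(P, b) = P*P = P²)
n = I*√11 (n = √(-15 + 4) = √(-11) = I*√11 ≈ 3.3166*I)
W(-2, Q(-5))*(n - 114) = (-2)²*(I*√11 - 114) = 4*(-114 + I*√11) = -456 + 4*I*√11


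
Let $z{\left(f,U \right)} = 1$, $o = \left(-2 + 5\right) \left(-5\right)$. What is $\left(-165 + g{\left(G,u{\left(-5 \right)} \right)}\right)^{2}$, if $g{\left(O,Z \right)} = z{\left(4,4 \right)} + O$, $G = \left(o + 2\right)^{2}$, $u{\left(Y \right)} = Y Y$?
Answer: $25$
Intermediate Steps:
$o = -15$ ($o = 3 \left(-5\right) = -15$)
$u{\left(Y \right)} = Y^{2}$
$G = 169$ ($G = \left(-15 + 2\right)^{2} = \left(-13\right)^{2} = 169$)
$g{\left(O,Z \right)} = 1 + O$
$\left(-165 + g{\left(G,u{\left(-5 \right)} \right)}\right)^{2} = \left(-165 + \left(1 + 169\right)\right)^{2} = \left(-165 + 170\right)^{2} = 5^{2} = 25$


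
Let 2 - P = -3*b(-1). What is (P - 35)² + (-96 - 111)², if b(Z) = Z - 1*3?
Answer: 44874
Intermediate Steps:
b(Z) = -3 + Z (b(Z) = Z - 3 = -3 + Z)
P = -10 (P = 2 - (-3)*(-3 - 1) = 2 - (-3)*(-4) = 2 - 1*12 = 2 - 12 = -10)
(P - 35)² + (-96 - 111)² = (-10 - 35)² + (-96 - 111)² = (-45)² + (-207)² = 2025 + 42849 = 44874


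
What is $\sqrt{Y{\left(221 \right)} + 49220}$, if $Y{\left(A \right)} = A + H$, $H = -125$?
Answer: $2 \sqrt{12329} \approx 222.07$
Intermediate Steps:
$Y{\left(A \right)} = -125 + A$ ($Y{\left(A \right)} = A - 125 = -125 + A$)
$\sqrt{Y{\left(221 \right)} + 49220} = \sqrt{\left(-125 + 221\right) + 49220} = \sqrt{96 + 49220} = \sqrt{49316} = 2 \sqrt{12329}$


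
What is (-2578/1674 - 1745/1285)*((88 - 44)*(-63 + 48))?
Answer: 137144920/71703 ≈ 1912.7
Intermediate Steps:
(-2578/1674 - 1745/1285)*((88 - 44)*(-63 + 48)) = (-2578*1/1674 - 1745*1/1285)*(44*(-15)) = (-1289/837 - 349/257)*(-660) = -623386/215109*(-660) = 137144920/71703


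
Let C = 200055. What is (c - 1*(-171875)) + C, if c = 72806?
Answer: 444736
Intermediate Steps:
(c - 1*(-171875)) + C = (72806 - 1*(-171875)) + 200055 = (72806 + 171875) + 200055 = 244681 + 200055 = 444736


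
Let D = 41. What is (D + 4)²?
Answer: 2025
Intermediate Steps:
(D + 4)² = (41 + 4)² = 45² = 2025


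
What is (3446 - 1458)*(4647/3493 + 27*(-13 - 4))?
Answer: -454013760/499 ≈ -9.0985e+5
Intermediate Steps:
(3446 - 1458)*(4647/3493 + 27*(-13 - 4)) = 1988*(4647*(1/3493) + 27*(-17)) = 1988*(4647/3493 - 459) = 1988*(-1598640/3493) = -454013760/499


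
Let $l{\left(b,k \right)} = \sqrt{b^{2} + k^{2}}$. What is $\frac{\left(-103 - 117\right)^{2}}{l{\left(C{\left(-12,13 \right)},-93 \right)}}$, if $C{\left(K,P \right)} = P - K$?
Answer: $\frac{24200 \sqrt{9274}}{4637} \approx 502.59$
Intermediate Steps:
$\frac{\left(-103 - 117\right)^{2}}{l{\left(C{\left(-12,13 \right)},-93 \right)}} = \frac{\left(-103 - 117\right)^{2}}{\sqrt{\left(13 - -12\right)^{2} + \left(-93\right)^{2}}} = \frac{\left(-220\right)^{2}}{\sqrt{\left(13 + 12\right)^{2} + 8649}} = \frac{48400}{\sqrt{25^{2} + 8649}} = \frac{48400}{\sqrt{625 + 8649}} = \frac{48400}{\sqrt{9274}} = 48400 \frac{\sqrt{9274}}{9274} = \frac{24200 \sqrt{9274}}{4637}$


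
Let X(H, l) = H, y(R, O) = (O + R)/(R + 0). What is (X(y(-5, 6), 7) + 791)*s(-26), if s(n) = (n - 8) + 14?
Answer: -15816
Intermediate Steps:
y(R, O) = (O + R)/R
s(n) = 6 + n (s(n) = (-8 + n) + 14 = 6 + n)
(X(y(-5, 6), 7) + 791)*s(-26) = ((6 - 5)/(-5) + 791)*(6 - 26) = (-⅕*1 + 791)*(-20) = (-⅕ + 791)*(-20) = (3954/5)*(-20) = -15816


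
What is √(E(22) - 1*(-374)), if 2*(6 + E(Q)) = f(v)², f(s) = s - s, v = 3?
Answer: 4*√23 ≈ 19.183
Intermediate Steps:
f(s) = 0
E(Q) = -6 (E(Q) = -6 + (½)*0² = -6 + (½)*0 = -6 + 0 = -6)
√(E(22) - 1*(-374)) = √(-6 - 1*(-374)) = √(-6 + 374) = √368 = 4*√23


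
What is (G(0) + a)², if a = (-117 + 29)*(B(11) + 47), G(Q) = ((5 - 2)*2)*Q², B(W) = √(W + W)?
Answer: 17276864 + 727936*√22 ≈ 2.0691e+7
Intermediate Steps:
B(W) = √2*√W (B(W) = √(2*W) = √2*√W)
G(Q) = 6*Q² (G(Q) = (3*2)*Q² = 6*Q²)
a = -4136 - 88*√22 (a = (-117 + 29)*(√2*√11 + 47) = -88*(√22 + 47) = -88*(47 + √22) = -4136 - 88*√22 ≈ -4548.8)
(G(0) + a)² = (6*0² + (-4136 - 88*√22))² = (6*0 + (-4136 - 88*√22))² = (0 + (-4136 - 88*√22))² = (-4136 - 88*√22)²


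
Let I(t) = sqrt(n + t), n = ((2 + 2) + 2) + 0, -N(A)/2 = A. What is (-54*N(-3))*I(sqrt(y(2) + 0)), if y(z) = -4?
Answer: -324*sqrt(6 + 2*I) ≈ -804.3 - 130.52*I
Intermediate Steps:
N(A) = -2*A
n = 6 (n = (4 + 2) + 0 = 6 + 0 = 6)
I(t) = sqrt(6 + t)
(-54*N(-3))*I(sqrt(y(2) + 0)) = (-(-108)*(-3))*sqrt(6 + sqrt(-4 + 0)) = (-54*6)*sqrt(6 + sqrt(-4)) = -324*sqrt(6 + 2*I)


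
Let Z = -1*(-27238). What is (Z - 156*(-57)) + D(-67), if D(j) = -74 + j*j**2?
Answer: -264707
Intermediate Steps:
D(j) = -74 + j**3
Z = 27238
(Z - 156*(-57)) + D(-67) = (27238 - 156*(-57)) + (-74 + (-67)**3) = (27238 + 8892) + (-74 - 300763) = 36130 - 300837 = -264707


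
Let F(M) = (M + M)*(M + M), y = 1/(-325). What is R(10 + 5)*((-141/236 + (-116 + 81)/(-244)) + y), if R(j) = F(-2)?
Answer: -8554384/1169675 ≈ -7.3135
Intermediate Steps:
y = -1/325 ≈ -0.0030769
F(M) = 4*M**2 (F(M) = (2*M)*(2*M) = 4*M**2)
R(j) = 16 (R(j) = 4*(-2)**2 = 4*4 = 16)
R(10 + 5)*((-141/236 + (-116 + 81)/(-244)) + y) = 16*((-141/236 + (-116 + 81)/(-244)) - 1/325) = 16*((-141*1/236 - 35*(-1/244)) - 1/325) = 16*((-141/236 + 35/244) - 1/325) = 16*(-1634/3599 - 1/325) = 16*(-534649/1169675) = -8554384/1169675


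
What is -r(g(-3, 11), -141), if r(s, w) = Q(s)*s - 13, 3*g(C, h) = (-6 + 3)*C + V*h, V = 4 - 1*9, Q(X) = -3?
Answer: -33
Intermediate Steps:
V = -5 (V = 4 - 9 = -5)
g(C, h) = -C - 5*h/3 (g(C, h) = ((-6 + 3)*C - 5*h)/3 = (-3*C - 5*h)/3 = (-5*h - 3*C)/3 = -C - 5*h/3)
r(s, w) = -13 - 3*s (r(s, w) = -3*s - 13 = -13 - 3*s)
-r(g(-3, 11), -141) = -(-13 - 3*(-1*(-3) - 5/3*11)) = -(-13 - 3*(3 - 55/3)) = -(-13 - 3*(-46/3)) = -(-13 + 46) = -1*33 = -33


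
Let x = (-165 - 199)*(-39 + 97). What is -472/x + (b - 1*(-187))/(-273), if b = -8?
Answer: -5014/7917 ≈ -0.63332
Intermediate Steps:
x = -21112 (x = -364*58 = -21112)
-472/x + (b - 1*(-187))/(-273) = -472/(-21112) + (-8 - 1*(-187))/(-273) = -472*(-1/21112) + (-8 + 187)*(-1/273) = 59/2639 + 179*(-1/273) = 59/2639 - 179/273 = -5014/7917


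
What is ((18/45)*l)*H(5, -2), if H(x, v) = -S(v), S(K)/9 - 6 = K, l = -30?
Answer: 432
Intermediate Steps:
S(K) = 54 + 9*K
H(x, v) = -54 - 9*v (H(x, v) = -(54 + 9*v) = -54 - 9*v)
((18/45)*l)*H(5, -2) = ((18/45)*(-30))*(-54 - 9*(-2)) = ((18*(1/45))*(-30))*(-54 + 18) = ((⅖)*(-30))*(-36) = -12*(-36) = 432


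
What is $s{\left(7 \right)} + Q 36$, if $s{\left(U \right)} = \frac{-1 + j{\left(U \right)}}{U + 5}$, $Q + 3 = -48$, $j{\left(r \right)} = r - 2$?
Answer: $- \frac{5507}{3} \approx -1835.7$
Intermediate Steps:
$j{\left(r \right)} = -2 + r$
$Q = -51$ ($Q = -3 - 48 = -51$)
$s{\left(U \right)} = \frac{-3 + U}{5 + U}$ ($s{\left(U \right)} = \frac{-1 + \left(-2 + U\right)}{U + 5} = \frac{-3 + U}{5 + U}$)
$s{\left(7 \right)} + Q 36 = \frac{-3 + 7}{5 + 7} - 1836 = \frac{1}{12} \cdot 4 - 1836 = \frac{1}{3} - 1836 = - \frac{5507}{3}$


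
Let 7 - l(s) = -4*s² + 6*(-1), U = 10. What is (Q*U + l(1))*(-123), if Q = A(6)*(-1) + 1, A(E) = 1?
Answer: -2091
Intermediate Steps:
l(s) = 13 + 4*s² (l(s) = 7 - (-4*s² + 6*(-1)) = 7 - (-4*s² - 6) = 7 - (-6 - 4*s²) = 7 + (6 + 4*s²) = 13 + 4*s²)
Q = 0 (Q = 1*(-1) + 1 = -1 + 1 = 0)
(Q*U + l(1))*(-123) = (0*10 + (13 + 4*1²))*(-123) = (0 + (13 + 4*1))*(-123) = (0 + (13 + 4))*(-123) = (0 + 17)*(-123) = 17*(-123) = -2091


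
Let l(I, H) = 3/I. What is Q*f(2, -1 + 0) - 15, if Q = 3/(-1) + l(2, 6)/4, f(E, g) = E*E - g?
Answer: -225/8 ≈ -28.125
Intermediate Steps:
f(E, g) = E**2 - g
Q = -21/8 (Q = 3/(-1) + (3/2)/4 = 3*(-1) + (3*(1/2))*(1/4) = -3 + (3/2)*(1/4) = -3 + 3/8 = -21/8 ≈ -2.6250)
Q*f(2, -1 + 0) - 15 = -21*(2**2 - (-1 + 0))/8 - 15 = -21*(4 - 1*(-1))/8 - 15 = -21*(4 + 1)/8 - 15 = -21/8*5 - 15 = -105/8 - 15 = -225/8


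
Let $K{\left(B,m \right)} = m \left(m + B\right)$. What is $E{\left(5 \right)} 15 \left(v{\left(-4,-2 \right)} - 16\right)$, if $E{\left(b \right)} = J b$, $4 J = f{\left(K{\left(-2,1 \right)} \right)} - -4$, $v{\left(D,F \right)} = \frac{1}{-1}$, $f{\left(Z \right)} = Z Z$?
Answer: $- \frac{6375}{4} \approx -1593.8$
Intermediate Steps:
$K{\left(B,m \right)} = m \left(B + m\right)$
$f{\left(Z \right)} = Z^{2}$
$v{\left(D,F \right)} = -1$
$J = \frac{5}{4}$ ($J = \frac{\left(1 \left(-2 + 1\right)\right)^{2} - -4}{4} = \frac{\left(1 \left(-1\right)\right)^{2} + 4}{4} = \frac{\left(-1\right)^{2} + 4}{4} = \frac{1 + 4}{4} = \frac{1}{4} \cdot 5 = \frac{5}{4} \approx 1.25$)
$E{\left(b \right)} = \frac{5 b}{4}$
$E{\left(5 \right)} 15 \left(v{\left(-4,-2 \right)} - 16\right) = \frac{5}{4} \cdot 5 \cdot 15 \left(-1 - 16\right) = \frac{25}{4} \cdot 15 \left(-1 - 16\right) = \frac{375}{4} \left(-17\right) = - \frac{6375}{4}$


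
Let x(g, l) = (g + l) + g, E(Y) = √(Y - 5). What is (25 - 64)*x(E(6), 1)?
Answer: -117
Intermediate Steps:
E(Y) = √(-5 + Y)
x(g, l) = l + 2*g
(25 - 64)*x(E(6), 1) = (25 - 64)*(1 + 2*√(-5 + 6)) = -39*(1 + 2*√1) = -39*(1 + 2*1) = -39*(1 + 2) = -39*3 = -117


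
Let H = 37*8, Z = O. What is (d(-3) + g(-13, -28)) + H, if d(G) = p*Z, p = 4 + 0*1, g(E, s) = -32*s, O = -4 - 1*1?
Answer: 1172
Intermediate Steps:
O = -5 (O = -4 - 1 = -5)
Z = -5
p = 4 (p = 4 + 0 = 4)
H = 296
d(G) = -20 (d(G) = 4*(-5) = -20)
(d(-3) + g(-13, -28)) + H = (-20 - 32*(-28)) + 296 = (-20 + 896) + 296 = 876 + 296 = 1172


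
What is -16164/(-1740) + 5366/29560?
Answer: 4059539/428620 ≈ 9.4712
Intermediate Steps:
-16164/(-1740) + 5366/29560 = -16164*(-1/1740) + 5366*(1/29560) = 1347/145 + 2683/14780 = 4059539/428620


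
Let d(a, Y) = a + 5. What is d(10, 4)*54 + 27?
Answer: 837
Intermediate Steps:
d(a, Y) = 5 + a
d(10, 4)*54 + 27 = (5 + 10)*54 + 27 = 15*54 + 27 = 810 + 27 = 837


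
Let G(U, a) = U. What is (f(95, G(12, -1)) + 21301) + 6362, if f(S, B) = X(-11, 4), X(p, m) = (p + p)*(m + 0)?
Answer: 27575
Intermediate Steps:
X(p, m) = 2*m*p (X(p, m) = (2*p)*m = 2*m*p)
f(S, B) = -88 (f(S, B) = 2*4*(-11) = -88)
(f(95, G(12, -1)) + 21301) + 6362 = (-88 + 21301) + 6362 = 21213 + 6362 = 27575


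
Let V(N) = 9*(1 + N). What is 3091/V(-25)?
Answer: -3091/216 ≈ -14.310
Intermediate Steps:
V(N) = 9 + 9*N
3091/V(-25) = 3091/(9 + 9*(-25)) = 3091/(9 - 225) = 3091/(-216) = 3091*(-1/216) = -3091/216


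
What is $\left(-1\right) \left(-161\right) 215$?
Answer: $34615$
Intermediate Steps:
$\left(-1\right) \left(-161\right) 215 = 161 \cdot 215 = 34615$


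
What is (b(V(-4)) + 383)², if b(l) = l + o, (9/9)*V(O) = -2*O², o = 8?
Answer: 128881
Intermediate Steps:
V(O) = -2*O²
b(l) = 8 + l (b(l) = l + 8 = 8 + l)
(b(V(-4)) + 383)² = ((8 - 2*(-4)²) + 383)² = ((8 - 2*16) + 383)² = ((8 - 32) + 383)² = (-24 + 383)² = 359² = 128881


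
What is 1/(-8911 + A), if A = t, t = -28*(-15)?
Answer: -1/8491 ≈ -0.00011777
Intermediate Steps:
t = 420
A = 420
1/(-8911 + A) = 1/(-8911 + 420) = 1/(-8491) = -1/8491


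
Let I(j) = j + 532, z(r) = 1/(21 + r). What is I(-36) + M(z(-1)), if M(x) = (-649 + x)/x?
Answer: -12483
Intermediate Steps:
I(j) = 532 + j
M(x) = (-649 + x)/x
I(-36) + M(z(-1)) = (532 - 36) + (-649 + 1/(21 - 1))/(1/(21 - 1)) = 496 + (-649 + 1/20)/(1/20) = 496 + 20*(-12979/20) = 496 - 12979 = -12483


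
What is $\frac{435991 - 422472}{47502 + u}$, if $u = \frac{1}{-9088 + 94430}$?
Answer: $\frac{1153738498}{4053915685} \approx 0.2846$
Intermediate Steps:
$u = \frac{1}{85342} \approx 1.1718 \cdot 10^{-5}$
$\frac{435991 - 422472}{47502 + u} = \frac{435991 - 422472}{47502 + \frac{1}{85342}} = \frac{13519}{\frac{4053915685}{85342}} = 13519 \cdot \frac{85342}{4053915685} = \frac{1153738498}{4053915685}$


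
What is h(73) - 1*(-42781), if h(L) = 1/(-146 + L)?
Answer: 3123012/73 ≈ 42781.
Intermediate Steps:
h(73) - 1*(-42781) = 1/(-146 + 73) - 1*(-42781) = 1/(-73) + 42781 = -1/73 + 42781 = 3123012/73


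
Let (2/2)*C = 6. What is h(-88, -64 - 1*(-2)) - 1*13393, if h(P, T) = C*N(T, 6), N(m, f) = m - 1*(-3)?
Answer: -13747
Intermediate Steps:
N(m, f) = 3 + m (N(m, f) = m + 3 = 3 + m)
C = 6
h(P, T) = 18 + 6*T (h(P, T) = 6*(3 + T) = 18 + 6*T)
h(-88, -64 - 1*(-2)) - 1*13393 = (18 + 6*(-64 - 1*(-2))) - 1*13393 = (18 + 6*(-64 + 2)) - 13393 = (18 + 6*(-62)) - 13393 = (18 - 372) - 13393 = -354 - 13393 = -13747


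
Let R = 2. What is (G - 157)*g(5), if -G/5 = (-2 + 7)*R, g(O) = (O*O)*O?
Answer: -25875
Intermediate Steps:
g(O) = O**3 (g(O) = O**2*O = O**3)
G = -50 (G = -5*(-2 + 7)*2 = -25*2 = -5*10 = -50)
(G - 157)*g(5) = (-50 - 157)*5**3 = -207*125 = -25875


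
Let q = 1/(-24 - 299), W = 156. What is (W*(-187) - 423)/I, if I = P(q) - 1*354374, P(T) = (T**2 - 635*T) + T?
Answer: 3087616755/36971280263 ≈ 0.083514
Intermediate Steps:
q = -1/323 (q = 1/(-323) = -1/323 ≈ -0.0030960)
P(T) = T**2 - 634*T
I = -36971280263/104329 (I = -(-634 - 1/323)/323 - 1*354374 = -1/323*(-204783/323) - 354374 = 204783/104329 - 354374 = -36971280263/104329 ≈ -3.5437e+5)
(W*(-187) - 423)/I = (156*(-187) - 423)/(-36971280263/104329) = (-29172 - 423)*(-104329/36971280263) = -29595*(-104329/36971280263) = 3087616755/36971280263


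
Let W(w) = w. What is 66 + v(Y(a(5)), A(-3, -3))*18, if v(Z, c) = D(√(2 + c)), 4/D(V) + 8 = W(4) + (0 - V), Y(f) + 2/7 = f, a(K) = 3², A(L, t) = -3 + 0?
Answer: 834/17 + 72*I/17 ≈ 49.059 + 4.2353*I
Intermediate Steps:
A(L, t) = -3
a(K) = 9
Y(f) = -2/7 + f
D(V) = 4/(-4 - V) (D(V) = 4/(-8 + (4 + (0 - V))) = 4/(-8 + (4 - V)) = 4/(-4 - V))
v(Z, c) = -4/(4 + √(2 + c))
66 + v(Y(a(5)), A(-3, -3))*18 = 66 - 4/(4 + √(2 - 3))*18 = 66 - 4/(4 + √(-1))*18 = 66 - 4*(4 - I)/17*18 = 66 - 72*(4 - I)/17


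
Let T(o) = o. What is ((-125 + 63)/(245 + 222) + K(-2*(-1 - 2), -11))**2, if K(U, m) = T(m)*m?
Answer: 3186038025/218089 ≈ 14609.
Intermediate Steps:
K(U, m) = m**2 (K(U, m) = m*m = m**2)
((-125 + 63)/(245 + 222) + K(-2*(-1 - 2), -11))**2 = ((-125 + 63)/(245 + 222) + (-11)**2)**2 = (-62/467 + 121)**2 = (56445/467)**2 = 3186038025/218089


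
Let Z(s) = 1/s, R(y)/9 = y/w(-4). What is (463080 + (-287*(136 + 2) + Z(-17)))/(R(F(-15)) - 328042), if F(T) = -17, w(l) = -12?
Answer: -28796228/22305989 ≈ -1.2910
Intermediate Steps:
R(y) = -3*y/4 (R(y) = 9*(y/(-12)) = 9*(y*(-1/12)) = 9*(-y/12) = -3*y/4)
(463080 + (-287*(136 + 2) + Z(-17)))/(R(F(-15)) - 328042) = (463080 + (-287*(136 + 2) + 1/(-17)))/(-3/4*(-17) - 328042) = (463080 + (-287*138 - 1/17))/(51/4 - 328042) = (463080 + (-39606 - 1/17))/(-1312117/4) = (463080 - 673303/17)*(-4/1312117) = (7199057/17)*(-4/1312117) = -28796228/22305989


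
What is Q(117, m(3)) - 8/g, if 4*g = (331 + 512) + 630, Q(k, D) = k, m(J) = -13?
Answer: 172309/1473 ≈ 116.98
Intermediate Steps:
g = 1473/4 (g = ((331 + 512) + 630)/4 = (843 + 630)/4 = (¼)*1473 = 1473/4 ≈ 368.25)
Q(117, m(3)) - 8/g = 117 - 8/1473/4 = 117 - 8*4/1473 = 117 - 1*32/1473 = 117 - 32/1473 = 172309/1473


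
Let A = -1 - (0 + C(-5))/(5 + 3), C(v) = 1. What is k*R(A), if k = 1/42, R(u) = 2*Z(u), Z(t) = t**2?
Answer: 27/448 ≈ 0.060268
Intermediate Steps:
A = -9/8 (A = -1 - (0 + 1)/(5 + 3) = -1 - 1/8 = -9/8 ≈ -1.1250)
R(u) = 2*u**2
k = 1/42 ≈ 0.023810
k*R(A) = (2*(-9/8)**2)/42 = (2*(81/64))/42 = (1/42)*(81/32) = 27/448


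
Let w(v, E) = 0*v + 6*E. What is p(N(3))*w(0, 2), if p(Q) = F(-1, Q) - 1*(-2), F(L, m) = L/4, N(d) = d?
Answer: 21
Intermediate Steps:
F(L, m) = L/4 (F(L, m) = L*(¼) = L/4)
p(Q) = 7/4 (p(Q) = (¼)*(-1) - 1*(-2) = -¼ + 2 = 7/4)
w(v, E) = 6*E (w(v, E) = 0 + 6*E = 6*E)
p(N(3))*w(0, 2) = 7*(6*2)/4 = (7/4)*12 = 21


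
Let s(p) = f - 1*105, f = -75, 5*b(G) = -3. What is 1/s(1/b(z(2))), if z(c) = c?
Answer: -1/180 ≈ -0.0055556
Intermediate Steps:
b(G) = -3/5 (b(G) = (1/5)*(-3) = -3/5)
s(p) = -180 (s(p) = -75 - 1*105 = -75 - 105 = -180)
1/s(1/b(z(2))) = 1/(-180) = -1/180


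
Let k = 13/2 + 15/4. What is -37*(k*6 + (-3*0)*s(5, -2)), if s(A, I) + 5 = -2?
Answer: -4551/2 ≈ -2275.5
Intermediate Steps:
s(A, I) = -7 (s(A, I) = -5 - 2 = -7)
k = 41/4 (k = 13*(½) + 15*(¼) = 13/2 + 15/4 = 41/4 ≈ 10.250)
-37*(k*6 + (-3*0)*s(5, -2)) = -37*((41/4)*6 - 3*0*(-7)) = -37*(123/2 + 0*(-7)) = -37*(123/2 + 0) = -37*123/2 = -4551/2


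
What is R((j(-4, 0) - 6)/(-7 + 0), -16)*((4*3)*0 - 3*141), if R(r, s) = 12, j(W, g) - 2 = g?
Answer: -5076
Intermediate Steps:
j(W, g) = 2 + g
R((j(-4, 0) - 6)/(-7 + 0), -16)*((4*3)*0 - 3*141) = 12*((4*3)*0 - 3*141) = 12*(12*0 - 423) = 12*(0 - 423) = 12*(-423) = -5076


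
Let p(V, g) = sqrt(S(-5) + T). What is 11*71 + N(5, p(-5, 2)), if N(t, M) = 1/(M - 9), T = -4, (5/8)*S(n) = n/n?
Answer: 108544/139 - 2*I*sqrt(15)/417 ≈ 780.89 - 0.018575*I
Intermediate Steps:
S(n) = 8/5 (S(n) = 8*(n/n)/5 = (8/5)*1 = 8/5)
p(V, g) = 2*I*sqrt(15)/5 (p(V, g) = sqrt(8/5 - 4) = sqrt(-12/5) = 2*I*sqrt(15)/5)
N(t, M) = 1/(-9 + M)
11*71 + N(5, p(-5, 2)) = 11*71 + 1/(-9 + 2*I*sqrt(15)/5) = 781 + 1/(-9 + 2*I*sqrt(15)/5)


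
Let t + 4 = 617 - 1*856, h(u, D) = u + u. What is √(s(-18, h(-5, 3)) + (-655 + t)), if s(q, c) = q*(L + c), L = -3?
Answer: 2*I*√166 ≈ 25.768*I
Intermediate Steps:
h(u, D) = 2*u
t = -243 (t = -4 + (617 - 1*856) = -4 + (617 - 856) = -4 - 239 = -243)
s(q, c) = q*(-3 + c)
√(s(-18, h(-5, 3)) + (-655 + t)) = √(-18*(-3 + 2*(-5)) + (-655 - 243)) = √(-18*(-3 - 10) - 898) = √(-18*(-13) - 898) = √(234 - 898) = √(-664) = 2*I*√166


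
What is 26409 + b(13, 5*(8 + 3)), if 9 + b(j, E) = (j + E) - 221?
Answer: 26247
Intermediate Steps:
b(j, E) = -230 + E + j (b(j, E) = -9 + ((j + E) - 221) = -9 + ((E + j) - 221) = -9 + (-221 + E + j) = -230 + E + j)
26409 + b(13, 5*(8 + 3)) = 26409 + (-230 + 5*(8 + 3) + 13) = 26409 + (-230 + 5*11 + 13) = 26409 + (-230 + 55 + 13) = 26409 - 162 = 26247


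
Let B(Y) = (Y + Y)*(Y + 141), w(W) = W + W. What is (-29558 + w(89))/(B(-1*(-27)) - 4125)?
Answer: -29380/4947 ≈ -5.9389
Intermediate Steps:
w(W) = 2*W
B(Y) = 2*Y*(141 + Y) (B(Y) = (2*Y)*(141 + Y) = 2*Y*(141 + Y))
(-29558 + w(89))/(B(-1*(-27)) - 4125) = (-29558 + 2*89)/(2*(-1*(-27))*(141 - 1*(-27)) - 4125) = (-29558 + 178)/(2*27*(141 + 27) - 4125) = -29380/(2*27*168 - 4125) = -29380/(9072 - 4125) = -29380/4947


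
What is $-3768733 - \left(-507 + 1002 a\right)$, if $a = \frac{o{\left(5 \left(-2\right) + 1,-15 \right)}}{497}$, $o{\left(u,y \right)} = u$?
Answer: $- \frac{1872799304}{497} \approx -3.7682 \cdot 10^{6}$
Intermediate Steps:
$a = - \frac{9}{497}$ ($a = \frac{5 \left(-2\right) + 1}{497} = \left(-10 + 1\right) \frac{1}{497} = \left(-9\right) \frac{1}{497} = - \frac{9}{497} \approx -0.018109$)
$-3768733 - \left(-507 + 1002 a\right) = -3768733 + \left(\left(-1002\right) \left(- \frac{9}{497}\right) + \left(69 + 438\right)\right) = -3768733 + \left(\frac{9018}{497} + 507\right) = -3768733 + \frac{260997}{497} = - \frac{1872799304}{497}$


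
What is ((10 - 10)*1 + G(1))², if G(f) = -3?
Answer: 9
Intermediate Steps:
((10 - 10)*1 + G(1))² = ((10 - 10)*1 - 3)² = (0*1 - 3)² = (0 - 3)² = (-3)² = 9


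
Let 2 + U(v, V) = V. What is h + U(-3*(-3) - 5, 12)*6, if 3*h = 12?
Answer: 64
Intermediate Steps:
U(v, V) = -2 + V
h = 4 (h = (⅓)*12 = 4)
h + U(-3*(-3) - 5, 12)*6 = 4 + (-2 + 12)*6 = 4 + 10*6 = 4 + 60 = 64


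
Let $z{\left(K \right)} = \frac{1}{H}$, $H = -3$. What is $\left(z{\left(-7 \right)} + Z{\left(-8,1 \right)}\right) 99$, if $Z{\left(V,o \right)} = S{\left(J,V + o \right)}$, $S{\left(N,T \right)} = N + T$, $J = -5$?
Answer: $-1221$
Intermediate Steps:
$Z{\left(V,o \right)} = -5 + V + o$ ($Z{\left(V,o \right)} = -5 + \left(V + o\right) = -5 + V + o$)
$z{\left(K \right)} = - \frac{1}{3}$ ($z{\left(K \right)} = \frac{1}{-3} = - \frac{1}{3}$)
$\left(z{\left(-7 \right)} + Z{\left(-8,1 \right)}\right) 99 = \left(- \frac{1}{3} - 12\right) 99 = \left(- \frac{37}{3}\right) 99 = -1221$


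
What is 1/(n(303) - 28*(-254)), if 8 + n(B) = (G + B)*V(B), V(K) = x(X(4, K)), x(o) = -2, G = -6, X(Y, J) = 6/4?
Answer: 1/6510 ≈ 0.00015361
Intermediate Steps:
X(Y, J) = 3/2 (X(Y, J) = 6*(¼) = 3/2)
V(K) = -2
n(B) = 4 - 2*B (n(B) = -8 + (-6 + B)*(-2) = -8 + (12 - 2*B) = 4 - 2*B)
1/(n(303) - 28*(-254)) = 1/((4 - 2*303) - 28*(-254)) = 1/((4 - 606) + 7112) = 1/(-602 + 7112) = 1/6510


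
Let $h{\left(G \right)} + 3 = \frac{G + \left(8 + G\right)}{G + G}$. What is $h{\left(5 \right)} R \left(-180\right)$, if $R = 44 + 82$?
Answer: $27216$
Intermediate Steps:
$R = 126$
$h{\left(G \right)} = -3 + \frac{8 + 2 G}{2 G}$ ($h{\left(G \right)} = -3 + \frac{G + \left(8 + G\right)}{G + G} = -3 + \frac{8 + 2 G}{2 G}$)
$h{\left(5 \right)} R \left(-180\right) = \left(-2 + \frac{4}{5}\right) 126 \left(-180\right) = \left(- \frac{6}{5}\right) 126 \left(-180\right) = \left(- \frac{756}{5}\right) \left(-180\right) = 27216$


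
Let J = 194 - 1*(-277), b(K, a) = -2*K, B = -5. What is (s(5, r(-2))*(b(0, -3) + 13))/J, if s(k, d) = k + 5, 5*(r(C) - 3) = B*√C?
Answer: 130/471 ≈ 0.27601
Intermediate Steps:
J = 471 (J = 194 + 277 = 471)
r(C) = 3 - √C (r(C) = 3 + (-5*√C)/5 = 3 - √C)
s(k, d) = 5 + k
(s(5, r(-2))*(b(0, -3) + 13))/J = ((5 + 5)*(-2*0 + 13))/471 = (10*(0 + 13))*(1/471) = (10*13)*(1/471) = 130*(1/471) = 130/471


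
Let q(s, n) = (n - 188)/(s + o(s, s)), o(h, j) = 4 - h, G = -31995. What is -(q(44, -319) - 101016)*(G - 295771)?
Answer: -66302309193/2 ≈ -3.3151e+10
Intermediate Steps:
q(s, n) = -47 + n/4 (q(s, n) = (n - 188)/(s + (4 - s)) = (-188 + n)/4 = (-188 + n)*(¼) = -47 + n/4)
-(q(44, -319) - 101016)*(G - 295771) = -((-47 + (¼)*(-319)) - 101016)*(-31995 - 295771) = -((-47 - 319/4) - 101016)*(-327766) = -(-507/4 - 101016)*(-327766) = -(-404571)*(-327766)/4 = -1*66302309193/2 = -66302309193/2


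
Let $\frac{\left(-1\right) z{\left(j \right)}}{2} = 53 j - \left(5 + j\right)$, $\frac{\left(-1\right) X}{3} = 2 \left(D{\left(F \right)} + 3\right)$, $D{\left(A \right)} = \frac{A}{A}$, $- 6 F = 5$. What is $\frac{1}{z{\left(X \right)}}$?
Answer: $\frac{1}{2506} \approx 0.00039904$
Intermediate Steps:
$F = - \frac{5}{6}$ ($F = \left(- \frac{1}{6}\right) 5 = - \frac{5}{6} \approx -0.83333$)
$D{\left(A \right)} = 1$
$X = -24$ ($X = - 3 \cdot 2 \left(1 + 3\right) = - 3 \cdot 2 \cdot 4 = \left(-3\right) 8 = -24$)
$z{\left(j \right)} = 10 - 104 j$ ($z{\left(j \right)} = - 2 \left(53 j - \left(5 + j\right)\right) = - 2 \left(-5 + 52 j\right) = 10 - 104 j$)
$\frac{1}{z{\left(X \right)}} = \frac{1}{10 - -2496} = \frac{1}{10 + 2496} = \frac{1}{2506}$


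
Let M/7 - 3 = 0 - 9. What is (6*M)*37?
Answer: -9324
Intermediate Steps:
M = -42 (M = 21 + 7*(0 - 9) = 21 + 7*(-9) = 21 - 63 = -42)
(6*M)*37 = (6*(-42))*37 = -252*37 = -9324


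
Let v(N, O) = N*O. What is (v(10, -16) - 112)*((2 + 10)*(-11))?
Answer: 35904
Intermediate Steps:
(v(10, -16) - 112)*((2 + 10)*(-11)) = (10*(-16) - 112)*((2 + 10)*(-11)) = (-160 - 112)*(12*(-11)) = -272*(-132) = 35904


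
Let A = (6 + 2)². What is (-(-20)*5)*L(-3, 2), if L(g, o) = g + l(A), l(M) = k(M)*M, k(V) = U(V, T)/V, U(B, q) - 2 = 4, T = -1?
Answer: 300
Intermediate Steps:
U(B, q) = 6 (U(B, q) = 2 + 4 = 6)
A = 64 (A = 8² = 64)
k(V) = 6/V
l(M) = 6 (l(M) = (6/M)*M = 6)
L(g, o) = 6 + g (L(g, o) = g + 6 = 6 + g)
(-(-20)*5)*L(-3, 2) = (-(-20)*5)*(6 - 3) = -20*(-5)*3 = 100*3 = 300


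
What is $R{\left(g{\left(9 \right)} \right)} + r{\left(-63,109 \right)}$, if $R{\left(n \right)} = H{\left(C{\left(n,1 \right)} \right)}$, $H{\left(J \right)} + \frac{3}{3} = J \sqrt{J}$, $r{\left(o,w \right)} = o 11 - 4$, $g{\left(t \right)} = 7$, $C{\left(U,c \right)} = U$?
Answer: $-698 + 7 \sqrt{7} \approx -679.48$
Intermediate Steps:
$r{\left(o,w \right)} = -4 + 11 o$ ($r{\left(o,w \right)} = 11 o - 4 = -4 + 11 o$)
$H{\left(J \right)} = -1 + J^{\frac{3}{2}}$ ($H{\left(J \right)} = -1 + J \sqrt{J} = -1 + J^{\frac{3}{2}}$)
$R{\left(n \right)} = -1 + n^{\frac{3}{2}}$
$R{\left(g{\left(9 \right)} \right)} + r{\left(-63,109 \right)} = \left(-1 + 7^{\frac{3}{2}}\right) + \left(-4 + 11 \left(-63\right)\right) = \left(-1 + 7 \sqrt{7}\right) - 697 = -698 + 7 \sqrt{7}$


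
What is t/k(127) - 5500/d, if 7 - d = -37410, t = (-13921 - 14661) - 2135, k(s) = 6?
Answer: -383123663/74834 ≈ -5119.6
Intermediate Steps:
t = -30717 (t = -28582 - 2135 = -30717)
d = 37417 (d = 7 - 1*(-37410) = 7 + 37410 = 37417)
t/k(127) - 5500/d = -30717/6 - 5500/37417 = -30717*1/6 - 5500*1/37417 = -10239/2 - 5500/37417 = -383123663/74834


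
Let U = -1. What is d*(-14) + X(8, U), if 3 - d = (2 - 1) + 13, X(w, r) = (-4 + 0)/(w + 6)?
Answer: 1076/7 ≈ 153.71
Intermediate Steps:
X(w, r) = -4/(6 + w)
d = -11 (d = 3 - ((2 - 1) + 13) = 3 - (1 + 13) = 3 - 1*14 = 3 - 14 = -11)
d*(-14) + X(8, U) = -11*(-14) - 4/(6 + 8) = 154 - 4/14 = 154 - 4*1/14 = 154 - 2/7 = 1076/7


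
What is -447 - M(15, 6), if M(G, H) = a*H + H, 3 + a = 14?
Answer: -519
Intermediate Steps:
a = 11 (a = -3 + 14 = 11)
M(G, H) = 12*H (M(G, H) = 11*H + H = 12*H)
-447 - M(15, 6) = -447 - 12*6 = -447 - 1*72 = -447 - 72 = -519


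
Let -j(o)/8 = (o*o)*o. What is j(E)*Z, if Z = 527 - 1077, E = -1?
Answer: -4400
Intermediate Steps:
j(o) = -8*o³ (j(o) = -8*o*o*o = -8*o²*o = -8*o³)
Z = -550
j(E)*Z = -8*(-1)³*(-550) = -8*(-1)*(-550) = 8*(-550) = -4400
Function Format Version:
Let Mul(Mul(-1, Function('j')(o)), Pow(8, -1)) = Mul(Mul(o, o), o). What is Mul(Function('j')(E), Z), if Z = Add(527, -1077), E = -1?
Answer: -4400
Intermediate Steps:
Function('j')(o) = Mul(-8, Pow(o, 3)) (Function('j')(o) = Mul(-8, Mul(Mul(o, o), o)) = Mul(-8, Mul(Pow(o, 2), o)) = Mul(-8, Pow(o, 3)))
Z = -550
Mul(Function('j')(E), Z) = Mul(Mul(-8, Pow(-1, 3)), -550) = Mul(Mul(-8, -1), -550) = Mul(8, -550) = -4400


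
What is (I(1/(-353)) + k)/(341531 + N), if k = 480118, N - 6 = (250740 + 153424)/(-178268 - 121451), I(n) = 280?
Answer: 143984408162/102364723939 ≈ 1.4066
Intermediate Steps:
N = 1394150/299719 (N = 6 + (250740 + 153424)/(-178268 - 121451) = 6 + 404164/(-299719) = 6 + 404164*(-1/299719) = 6 - 404164/299719 = 1394150/299719 ≈ 4.6515)
(I(1/(-353)) + k)/(341531 + N) = (280 + 480118)/(341531 + 1394150/299719) = 480398/(102364723939/299719) = 480398*(299719/102364723939) = 143984408162/102364723939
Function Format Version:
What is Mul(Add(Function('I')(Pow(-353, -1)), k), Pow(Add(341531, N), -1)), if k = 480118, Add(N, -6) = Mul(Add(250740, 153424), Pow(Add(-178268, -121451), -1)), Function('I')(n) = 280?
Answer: Rational(143984408162, 102364723939) ≈ 1.4066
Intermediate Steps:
N = Rational(1394150, 299719) (N = Add(6, Mul(Add(250740, 153424), Pow(Add(-178268, -121451), -1))) = Add(6, Mul(404164, Pow(-299719, -1))) = Add(6, Mul(404164, Rational(-1, 299719))) = Add(6, Rational(-404164, 299719)) = Rational(1394150, 299719) ≈ 4.6515)
Mul(Add(Function('I')(Pow(-353, -1)), k), Pow(Add(341531, N), -1)) = Mul(Add(280, 480118), Pow(Add(341531, Rational(1394150, 299719)), -1)) = Mul(480398, Pow(Rational(102364723939, 299719), -1)) = Mul(480398, Rational(299719, 102364723939)) = Rational(143984408162, 102364723939)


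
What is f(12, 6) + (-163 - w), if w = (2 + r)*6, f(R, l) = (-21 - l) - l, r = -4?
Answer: -184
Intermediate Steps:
f(R, l) = -21 - 2*l
w = -12 (w = (2 - 4)*6 = -2*6 = -12)
f(12, 6) + (-163 - w) = (-21 - 2*6) + (-163 - 1*(-12)) = (-21 - 12) + (-163 + 12) = -33 - 151 = -184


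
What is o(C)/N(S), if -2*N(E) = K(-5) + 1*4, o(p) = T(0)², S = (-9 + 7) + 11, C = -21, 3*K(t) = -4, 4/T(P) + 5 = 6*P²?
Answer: -12/25 ≈ -0.48000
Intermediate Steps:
T(P) = 4/(-5 + 6*P²)
K(t) = -4/3 (K(t) = (⅓)*(-4) = -4/3)
S = 9 (S = -2 + 11 = 9)
o(p) = 16/25 (o(p) = (4/(-5 + 6*0²))² = (4/(-5 + 6*0))² = (4/(-5 + 0))² = (4/(-5))² = (4*(-⅕))² = (-⅘)² = 16/25)
N(E) = -4/3 (N(E) = -(-4/3 + 1*4)/2 = -(-4/3 + 4)/2 = -½*8/3 = -4/3)
o(C)/N(S) = 16/(25*(-4/3)) = (16/25)*(-¾) = -12/25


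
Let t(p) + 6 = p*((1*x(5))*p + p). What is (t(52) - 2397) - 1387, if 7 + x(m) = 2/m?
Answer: -94662/5 ≈ -18932.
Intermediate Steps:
x(m) = -7 + 2/m
t(p) = -6 - 28*p**2/5 (t(p) = -6 + p*((1*(-7 + 2/5))*p + p) = -6 + p*((1*(-33/5))*p + p) = -6 + p*(-33*p/5 + p) = -6 + p*(-28*p/5) = -6 - 28*p**2/5)
(t(52) - 2397) - 1387 = ((-6 - 28/5*52**2) - 2397) - 1387 = ((-6 - 28/5*2704) - 2397) - 1387 = ((-6 - 75712/5) - 2397) - 1387 = (-75742/5 - 2397) - 1387 = -87727/5 - 1387 = -94662/5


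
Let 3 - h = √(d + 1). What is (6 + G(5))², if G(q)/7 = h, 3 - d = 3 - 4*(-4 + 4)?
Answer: 400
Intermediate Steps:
d = 0 (d = 3 - (3 - 4*(-4 + 4)) = 3 - (3 - 4*0) = 3 - (3 - 1*0) = 3 - (3 + 0) = 3 - 1*3 = 3 - 3 = 0)
h = 2 (h = 3 - √(0 + 1) = 3 - √1 = 3 - 1*1 = 3 - 1 = 2)
G(q) = 14 (G(q) = 7*2 = 14)
(6 + G(5))² = (6 + 14)² = 20² = 400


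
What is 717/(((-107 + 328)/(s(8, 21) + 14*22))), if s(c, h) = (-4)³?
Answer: 174948/221 ≈ 791.62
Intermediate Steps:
s(c, h) = -64
717/(((-107 + 328)/(s(8, 21) + 14*22))) = 717/(((-107 + 328)/(-64 + 14*22))) = 717/((221/(-64 + 308))) = 717/((221/244)) = 717/((221*(1/244))) = 717/(221/244) = 717*(244/221) = 174948/221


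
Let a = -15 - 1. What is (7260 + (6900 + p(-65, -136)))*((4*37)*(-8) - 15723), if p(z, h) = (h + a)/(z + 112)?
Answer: -11249376776/47 ≈ -2.3935e+8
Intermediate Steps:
a = -16
p(z, h) = (-16 + h)/(112 + z) (p(z, h) = (h - 16)/(z + 112) = (-16 + h)/(112 + z))
(7260 + (6900 + p(-65, -136)))*((4*37)*(-8) - 15723) = (7260 + (6900 + (-16 - 136)/(112 - 65)))*((4*37)*(-8) - 15723) = (7260 + (6900 - 152/47))*(148*(-8) - 15723) = (7260 + (6900 + (1/47)*(-152)))*(-1184 - 15723) = (7260 + (6900 - 152/47))*(-16907) = (7260 + 324148/47)*(-16907) = (665368/47)*(-16907) = -11249376776/47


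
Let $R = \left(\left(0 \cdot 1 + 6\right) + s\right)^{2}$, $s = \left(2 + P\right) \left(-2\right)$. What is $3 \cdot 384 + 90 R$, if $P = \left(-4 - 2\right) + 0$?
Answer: $18792$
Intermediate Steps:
$P = -6$ ($P = -6 + 0 = -6$)
$s = 8$ ($s = \left(2 - 6\right) \left(-2\right) = \left(-4\right) \left(-2\right) = 8$)
$R = 196$ ($R = \left(\left(0 \cdot 1 + 6\right) + 8\right)^{2} = \left(\left(0 + 6\right) + 8\right)^{2} = \left(6 + 8\right)^{2} = 14^{2} = 196$)
$3 \cdot 384 + 90 R = 3 \cdot 384 + 90 \cdot 196 = 1152 + 17640 = 18792$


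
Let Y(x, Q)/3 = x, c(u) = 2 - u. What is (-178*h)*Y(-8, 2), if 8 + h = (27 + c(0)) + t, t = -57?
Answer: -153792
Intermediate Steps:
Y(x, Q) = 3*x
h = -36 (h = -8 + ((27 + (2 - 1*0)) - 57) = -8 + ((27 + (2 + 0)) - 57) = -8 + ((27 + 2) - 57) = -8 + (29 - 57) = -8 - 28 = -36)
(-178*h)*Y(-8, 2) = (-178*(-36))*(3*(-8)) = 6408*(-24) = -153792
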